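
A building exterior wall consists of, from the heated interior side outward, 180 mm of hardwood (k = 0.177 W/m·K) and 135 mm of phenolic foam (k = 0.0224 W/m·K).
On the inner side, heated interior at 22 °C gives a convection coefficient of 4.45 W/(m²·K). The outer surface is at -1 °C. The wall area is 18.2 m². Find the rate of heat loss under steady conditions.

Q ≈ 57.6 W

Treating each layer as a thermal resistance in series:
R_inner film = 1/(h_i·A) = 1/(4.45×18.2) = 0.01235 K/W
R_hardwood = L/(kA) = 0.18/(0.177×18.2) = 0.05588 K/W
R_phenolic foam = L/(kA) = 0.135/(0.0224×18.2) = 0.3311 K/W
R_total = 0.3994 K/W
Q = ΔT / R_total = 23 / 0.3994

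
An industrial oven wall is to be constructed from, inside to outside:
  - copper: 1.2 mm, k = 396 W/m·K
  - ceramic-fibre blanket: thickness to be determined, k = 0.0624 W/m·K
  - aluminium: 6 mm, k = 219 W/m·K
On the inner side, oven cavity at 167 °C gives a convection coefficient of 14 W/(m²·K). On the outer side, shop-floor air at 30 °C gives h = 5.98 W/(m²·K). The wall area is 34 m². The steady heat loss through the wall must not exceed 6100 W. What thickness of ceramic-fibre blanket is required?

L ≈ 32.8 mm

Treating each layer as a thermal resistance in series:
R_inner film = 1/(h_i·A) = 1/(14×34) = 0.002101 K/W
R_copper = L/(kA) = 0.0012/(396×34) = 8.913×10^-8 K/W
R_aluminium = L/(kA) = 0.006/(219×34) = 8.058×10^-7 K/W
R_outer film = 1/(h_o·A) = 1/(5.98×34) = 0.004918 K/W
Sum of the known resistances R_other = 0.00702 K/W
Required total resistance R_tot = ΔT/Q_allow = 137/6100 = 0.02246 K/W
R_ceramic-fibre blanket = R_tot − R_other = 0.01544 K/W
L = R·k·A = 0.01544×0.0624×34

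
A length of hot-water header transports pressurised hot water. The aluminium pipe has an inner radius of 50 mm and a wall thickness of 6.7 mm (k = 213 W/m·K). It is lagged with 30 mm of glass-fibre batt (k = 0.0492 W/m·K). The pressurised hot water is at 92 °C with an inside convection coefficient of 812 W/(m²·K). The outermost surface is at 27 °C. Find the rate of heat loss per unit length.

Radial resistances (cylindrical: R_cond = ln(r_o/r_i)/(2πkL), R_conv = 1/(h·2πrL)):
R_inner film = 1/(h_i·2πr₁L) = 1/(812×2π×0.05×1) = 0.00392 K/W
R_aluminium pipe wall = ln(56.7/50)/(2π×213×1) = 9.396×10^-5 K/W
R_glass-fibre batt = ln(86.7/56.7)/(2π×0.0492×1) = 1.374 K/W
R_total = 1.378 K/W
Q = ΔT/R_total = 65/1.378

q′ ≈ 47.2 W/m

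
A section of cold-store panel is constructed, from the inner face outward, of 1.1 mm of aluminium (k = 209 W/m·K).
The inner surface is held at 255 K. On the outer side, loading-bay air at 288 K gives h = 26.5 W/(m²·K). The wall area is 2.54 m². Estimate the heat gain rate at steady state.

Q ≈ 2220 W

Using the resistance-network approach (series):
R_aluminium = L/(kA) = 0.0011/(209×2.54) = 2.072×10^-6 K/W
R_outer film = 1/(h_o·A) = 1/(26.5×2.54) = 0.01486 K/W
R_total = 0.01486 K/W
Q = ΔT / R_total = 33 / 0.01486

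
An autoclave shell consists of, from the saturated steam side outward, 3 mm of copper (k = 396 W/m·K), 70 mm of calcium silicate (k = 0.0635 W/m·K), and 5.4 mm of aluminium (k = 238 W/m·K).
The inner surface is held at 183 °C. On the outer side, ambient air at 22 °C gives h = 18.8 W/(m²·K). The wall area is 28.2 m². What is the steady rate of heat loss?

Treating each layer as a thermal resistance in series:
R_copper = L/(kA) = 0.003/(396×28.2) = 2.686×10^-7 K/W
R_calcium silicate = L/(kA) = 0.07/(0.0635×28.2) = 0.03909 K/W
R_aluminium = L/(kA) = 0.0054/(238×28.2) = 8.046×10^-7 K/W
R_outer film = 1/(h_o·A) = 1/(18.8×28.2) = 0.001886 K/W
R_total = 0.04098 K/W
Q = ΔT / R_total = 161 / 0.04098

Q ≈ 3930 W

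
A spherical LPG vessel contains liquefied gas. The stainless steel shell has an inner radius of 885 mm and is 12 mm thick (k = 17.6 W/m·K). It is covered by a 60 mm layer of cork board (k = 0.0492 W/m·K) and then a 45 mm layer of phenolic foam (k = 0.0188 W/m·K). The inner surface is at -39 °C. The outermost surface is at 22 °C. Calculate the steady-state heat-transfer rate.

Q ≈ 196 W

Radial (spherical) resistances in series:
R_stainless steel shell = (1/0.885 − 1/0.897)/(4π×17.6) = 6.835×10^-5 K/W
R_cork board = (1/0.897 − 1/0.957)/(4π×0.0492) = 0.1131 K/W
R_phenolic foam = (1/0.957 − 1/1.002)/(4π×0.0188) = 0.1986 K/W
R_total = 0.3118 K/W
Q = ΔT/R_total = 61/0.3118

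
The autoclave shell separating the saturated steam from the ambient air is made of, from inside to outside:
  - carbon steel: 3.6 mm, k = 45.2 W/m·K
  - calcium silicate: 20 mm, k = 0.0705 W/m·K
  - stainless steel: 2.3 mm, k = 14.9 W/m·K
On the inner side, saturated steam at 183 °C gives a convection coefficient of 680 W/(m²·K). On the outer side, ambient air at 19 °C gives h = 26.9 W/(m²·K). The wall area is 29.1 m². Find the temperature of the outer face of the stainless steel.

T ≈ 37.9 °C

Thermal resistances in series:
R_inner film = 1/(h_i·A) = 1/(680×29.1) = 5.054×10^-5 K/W
R_carbon steel = L/(kA) = 0.0036/(45.2×29.1) = 2.737×10^-6 K/W
R_calcium silicate = L/(kA) = 0.02/(0.0705×29.1) = 0.009749 K/W
R_stainless steel = L/(kA) = 0.0023/(14.9×29.1) = 5.305×10^-6 K/W
R_outer film = 1/(h_o·A) = 1/(26.9×29.1) = 0.001277 K/W
R_total = 0.01108 K/W;  Q = ΔT/R_total = 164/0.01108 = 14800 W
T_interface = T_inner − Q·ΣR(inner→interface) = 183 − 14800×0.009807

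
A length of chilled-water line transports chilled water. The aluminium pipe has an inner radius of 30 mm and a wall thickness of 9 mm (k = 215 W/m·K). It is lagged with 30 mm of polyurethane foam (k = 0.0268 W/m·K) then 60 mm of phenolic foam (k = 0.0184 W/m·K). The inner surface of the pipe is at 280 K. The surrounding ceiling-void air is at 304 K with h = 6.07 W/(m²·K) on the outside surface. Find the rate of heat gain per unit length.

Radial resistances (cylindrical: R_cond = ln(r_o/r_i)/(2πkL), R_conv = 1/(h·2πrL)):
R_aluminium pipe wall = ln(39/30)/(2π×215×1) = 1.942×10^-4 K/W
R_polyurethane foam = ln(69/39)/(2π×0.0268×1) = 3.388 K/W
R_phenolic foam = ln(129/69)/(2π×0.0184×1) = 5.412 K/W
R_outer film = 1/(h_o·2πr_oL) = 1/(6.07×2π×0.129×1) = 0.2033 K/W
R_total = 9.004 K/W
Q = ΔT/R_total = 24/9.004

q′ ≈ 2.67 W/m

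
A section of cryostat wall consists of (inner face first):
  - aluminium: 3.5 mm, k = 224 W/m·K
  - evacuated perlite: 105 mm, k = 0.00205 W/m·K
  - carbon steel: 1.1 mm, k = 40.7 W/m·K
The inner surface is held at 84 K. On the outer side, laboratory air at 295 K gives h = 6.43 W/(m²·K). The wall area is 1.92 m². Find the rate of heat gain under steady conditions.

Q ≈ 7.89 W

Model the wall as resistances in series:
R_aluminium = L/(kA) = 0.0035/(224×1.92) = 8.138×10^-6 K/W
R_evacuated perlite = L/(kA) = 0.105/(0.00205×1.92) = 26.68 K/W
R_carbon steel = L/(kA) = 0.0011/(40.7×1.92) = 1.408×10^-5 K/W
R_outer film = 1/(h_o·A) = 1/(6.43×1.92) = 0.081 K/W
R_total = 26.76 K/W
Q = ΔT / R_total = 211 / 26.76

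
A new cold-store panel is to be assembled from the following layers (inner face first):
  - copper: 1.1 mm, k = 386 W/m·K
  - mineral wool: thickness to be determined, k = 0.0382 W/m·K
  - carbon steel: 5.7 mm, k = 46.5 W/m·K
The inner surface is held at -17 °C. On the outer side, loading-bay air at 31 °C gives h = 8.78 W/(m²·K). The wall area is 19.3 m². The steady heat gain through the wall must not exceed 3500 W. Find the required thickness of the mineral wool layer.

Series thermal resistances:
R_copper = L/(kA) = 0.0011/(386×19.3) = 1.477×10^-7 K/W
R_carbon steel = L/(kA) = 0.0057/(46.5×19.3) = 6.351×10^-6 K/W
R_outer film = 1/(h_o·A) = 1/(8.78×19.3) = 0.005901 K/W
Sum of the known resistances R_other = 0.005908 K/W
Required total resistance R_tot = ΔT/Q_allow = 48/3500 = 0.01371 K/W
R_mineral wool = R_tot − R_other = 0.007806 K/W
L = R·k·A = 0.007806×0.0382×19.3

L ≈ 5.76 mm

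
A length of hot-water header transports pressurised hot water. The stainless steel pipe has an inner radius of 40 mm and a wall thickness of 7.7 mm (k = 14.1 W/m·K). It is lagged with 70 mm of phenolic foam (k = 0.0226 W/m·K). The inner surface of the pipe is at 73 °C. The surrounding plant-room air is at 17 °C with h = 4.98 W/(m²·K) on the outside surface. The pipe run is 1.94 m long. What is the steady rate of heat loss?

Treating each annulus and film as a series resistance:
R_stainless steel pipe wall = ln(47.7/40)/(2π×14.1×1.94) = 0.001024 K/W
R_phenolic foam = ln(117.7/47.7)/(2π×0.0226×1.94) = 3.279 K/W
R_outer film = 1/(h_o·2πr_oL) = 1/(4.98×2π×0.1177×1.94) = 0.14 K/W
R_total = 3.42 K/W
Q = ΔT/R_total = 56/3.42

Q ≈ 16.4 W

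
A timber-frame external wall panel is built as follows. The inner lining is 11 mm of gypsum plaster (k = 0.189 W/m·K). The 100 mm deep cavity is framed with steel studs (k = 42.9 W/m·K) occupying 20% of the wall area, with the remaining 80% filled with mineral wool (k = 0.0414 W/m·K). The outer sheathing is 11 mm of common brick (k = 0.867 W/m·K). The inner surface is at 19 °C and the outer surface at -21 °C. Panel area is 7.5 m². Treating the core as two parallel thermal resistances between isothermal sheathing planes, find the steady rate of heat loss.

Sheathing layers in series; stud and cavity paths in parallel between them.
R_inner = 0.011/(0.189×7.5) = 0.00776 K/W
R_stud  = 0.1/(42.9×0.2×7.5) = 0.001554 K/W
R_cav   = 0.1/(0.0414×0.8×7.5) = 0.4026 K/W
1/R_core = 1/R_stud + 1/R_cav → R_core = 0.001548 K/W
R_outer = 0.011/(0.867×7.5) = 0.001692 K/W
R_total = 0.011 K/W
Q = ΔT/R_total = 40/0.011

Q ≈ 3640 W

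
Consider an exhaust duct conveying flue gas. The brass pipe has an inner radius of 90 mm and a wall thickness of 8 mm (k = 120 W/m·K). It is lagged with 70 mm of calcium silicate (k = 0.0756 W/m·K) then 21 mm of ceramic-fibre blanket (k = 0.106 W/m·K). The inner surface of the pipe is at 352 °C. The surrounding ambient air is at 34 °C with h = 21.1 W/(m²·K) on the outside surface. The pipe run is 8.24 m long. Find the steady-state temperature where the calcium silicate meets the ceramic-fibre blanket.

T ≈ 85 °C

Radial resistances (cylindrical: R_cond = ln(r_o/r_i)/(2πkL), R_conv = 1/(h·2πrL)):
R_brass pipe wall = ln(98/90)/(2π×120×8.24) = 1.371×10^-5 K/W
R_calcium silicate = ln(168/98)/(2π×0.0756×8.24) = 0.1377 K/W
R_ceramic-fibre blanket = ln(189/168)/(2π×0.106×8.24) = 0.02146 K/W
R_outer film = 1/(h_o·2πr_oL) = 1/(21.1×2π×0.189×8.24) = 0.004843 K/W
R_total = 0.164 K/W
Q = ΔT/R_total = 318/0.164
Q = 1940 W
T_interface = T_inner − Q·ΣR(inner→interface) = 352 − 1940×0.1377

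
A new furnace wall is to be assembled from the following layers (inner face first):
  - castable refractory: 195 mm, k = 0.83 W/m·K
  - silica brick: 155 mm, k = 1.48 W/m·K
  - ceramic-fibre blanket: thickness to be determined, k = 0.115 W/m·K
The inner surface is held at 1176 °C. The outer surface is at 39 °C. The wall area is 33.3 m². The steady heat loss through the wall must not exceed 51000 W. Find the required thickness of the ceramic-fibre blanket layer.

L ≈ 46.3 mm

Using the resistance-network approach (series):
R_castable refractory = L/(kA) = 0.195/(0.83×33.3) = 0.007055 K/W
R_silica brick = L/(kA) = 0.155/(1.48×33.3) = 0.003145 K/W
Sum of the known resistances R_other = 0.0102 K/W
Required total resistance R_tot = ΔT/Q_allow = 1137/51000 = 0.02229 K/W
R_ceramic-fibre blanket = R_tot − R_other = 0.01209 K/W
L = R·k·A = 0.01209×0.115×33.3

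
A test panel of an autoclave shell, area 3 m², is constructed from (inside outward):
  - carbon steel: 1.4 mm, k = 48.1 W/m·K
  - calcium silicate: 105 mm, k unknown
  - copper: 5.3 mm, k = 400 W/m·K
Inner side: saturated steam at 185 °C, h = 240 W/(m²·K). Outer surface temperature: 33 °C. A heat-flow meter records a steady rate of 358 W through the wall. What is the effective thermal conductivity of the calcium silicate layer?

Model the wall as resistances in series:
R_inner film = 1/(h_i·A) = 1/(240×3) = 0.001389 K/W
R_carbon steel = L/(kA) = 0.0014/(48.1×3) = 9.702×10^-6 K/W
R_copper = L/(kA) = 0.0053/(400×3) = 4.417×10^-6 K/W
Sum of known resistances R_other = 0.001403 K/W
Total R = ΔT/Q = 152/358 = 0.4246 K/W
R_calcium silicate = R_total − R_other = 0.4232 K/W
k = L/(R·A) = 0.105/(0.4232×3)

k ≈ 0.0827 W/(m·K)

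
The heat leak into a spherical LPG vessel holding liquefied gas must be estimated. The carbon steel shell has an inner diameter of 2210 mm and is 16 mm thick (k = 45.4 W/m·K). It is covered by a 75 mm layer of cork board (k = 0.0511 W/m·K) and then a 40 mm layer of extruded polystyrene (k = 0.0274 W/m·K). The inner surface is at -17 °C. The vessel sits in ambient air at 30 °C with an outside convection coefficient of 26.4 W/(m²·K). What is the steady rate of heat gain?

Spherical conduction: R = (1/r_in − 1/r_out)/(4πk) per layer; series-sum.
R_carbon steel shell = (1/1.105 − 1/1.121)/(4π×45.4) = 2.264×10^-5 K/W
R_cork board = (1/1.121 − 1/1.196)/(4π×0.0511) = 0.08712 K/W
R_extruded polystyrene = (1/1.196 − 1/1.236)/(4π×0.0274) = 0.07859 K/W
R_outer film = 1/(h·4πr_o²) = 1/(26.4×4π×1.236²) = 0.001973 K/W
R_total = 0.1677 K/W
Q = ΔT/R_total = 47/0.1677

Q ≈ 280 W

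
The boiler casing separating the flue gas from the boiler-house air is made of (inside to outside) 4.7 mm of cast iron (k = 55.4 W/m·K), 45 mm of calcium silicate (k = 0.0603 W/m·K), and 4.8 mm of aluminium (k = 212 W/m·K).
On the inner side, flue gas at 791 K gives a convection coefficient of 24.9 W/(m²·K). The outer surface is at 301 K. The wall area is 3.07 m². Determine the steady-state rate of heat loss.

Q ≈ 1910 W

Using the resistance-network approach (series):
R_inner film = 1/(h_i·A) = 1/(24.9×3.07) = 0.01308 K/W
R_cast iron = L/(kA) = 0.0047/(55.4×3.07) = 2.763×10^-5 K/W
R_calcium silicate = L/(kA) = 0.045/(0.0603×3.07) = 0.2431 K/W
R_aluminium = L/(kA) = 0.0048/(212×3.07) = 7.375×10^-6 K/W
R_total = 0.2562 K/W
Q = ΔT / R_total = 490 / 0.2562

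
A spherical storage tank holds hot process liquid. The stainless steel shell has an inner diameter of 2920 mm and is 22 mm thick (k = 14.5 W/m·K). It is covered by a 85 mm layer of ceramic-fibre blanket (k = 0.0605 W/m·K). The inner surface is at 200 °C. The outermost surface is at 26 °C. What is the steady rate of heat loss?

Each spherical layer contributes R = (1/r_i − 1/r_o)/(4πk):
R_stainless steel shell = (1/1.46 − 1/1.482)/(4π×14.5) = 5.58×10^-5 K/W
R_ceramic-fibre blanket = (1/1.482 − 1/1.567)/(4π×0.0605) = 0.04814 K/W
R_total = 0.0482 K/W
Q = ΔT/R_total = 174/0.0482

Q ≈ 3610 W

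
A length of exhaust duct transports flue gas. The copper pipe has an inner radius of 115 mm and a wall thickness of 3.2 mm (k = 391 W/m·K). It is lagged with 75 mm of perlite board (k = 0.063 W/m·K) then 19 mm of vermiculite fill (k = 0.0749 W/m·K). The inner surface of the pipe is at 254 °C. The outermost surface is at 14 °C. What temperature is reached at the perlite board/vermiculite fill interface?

T ≈ 47.2 °C

Treating each annulus and film as a series resistance:
R_copper pipe wall = ln(118.2/115)/(2π×391×1) = 1.117×10^-5 K/W
R_perlite board = ln(193.2/118.2)/(2π×0.063×1) = 1.241 K/W
R_vermiculite fill = ln(212.2/193.2)/(2π×0.0749×1) = 0.1993 K/W
R_total = 1.441 K/W
Q = ΔT/R_total = 240/1.441
Q = 167 W/m
T_interface = T_inner − Q·ΣR(inner→interface) = 254 − 167×1.241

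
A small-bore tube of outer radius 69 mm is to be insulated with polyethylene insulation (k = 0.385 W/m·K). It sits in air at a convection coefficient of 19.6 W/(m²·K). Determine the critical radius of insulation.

r_cr ≈ 19.6 mm

For a cylinder r_cr = k/h = 0.385/19.6
r_cr = 19.6 mm; since the bare radius (69 mm) is above r_cr, any added insulation will reduce heat loss.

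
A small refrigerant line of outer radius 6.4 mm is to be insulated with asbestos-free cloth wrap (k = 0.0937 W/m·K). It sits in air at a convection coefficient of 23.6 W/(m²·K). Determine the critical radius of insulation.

For a cylinder r_cr = k/h = 0.0937/23.6
r_cr = 3.97 mm; since the bare radius (6.4 mm) is above r_cr, any added insulation will reduce heat loss.

r_cr ≈ 3.97 mm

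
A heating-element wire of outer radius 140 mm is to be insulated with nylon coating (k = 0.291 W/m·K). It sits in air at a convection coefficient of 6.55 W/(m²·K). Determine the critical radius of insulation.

For a cylinder r_cr = k/h = 0.291/6.55
r_cr = 44.4 mm; since the bare radius (140 mm) is above r_cr, any added insulation will reduce heat loss.

r_cr ≈ 44.4 mm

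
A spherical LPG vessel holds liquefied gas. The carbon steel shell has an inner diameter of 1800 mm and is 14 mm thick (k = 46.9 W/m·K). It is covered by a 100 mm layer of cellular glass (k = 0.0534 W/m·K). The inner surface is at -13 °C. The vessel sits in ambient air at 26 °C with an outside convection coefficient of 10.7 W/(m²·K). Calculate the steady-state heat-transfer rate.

For a spherical shell R = (1/r₁ − 1/r₂)/(4πk); film R = 1/(h·4πr²). In series:
R_carbon steel shell = (1/0.9 − 1/0.914)/(4π×46.9) = 2.888×10^-5 K/W
R_cellular glass = (1/0.914 − 1/1.014)/(4π×0.0534) = 0.1608 K/W
R_outer film = 1/(h·4πr_o²) = 1/(10.7×4π×1.014²) = 0.007233 K/W
R_total = 0.1681 K/W
Q = ΔT/R_total = 39/0.1681

Q ≈ 232 W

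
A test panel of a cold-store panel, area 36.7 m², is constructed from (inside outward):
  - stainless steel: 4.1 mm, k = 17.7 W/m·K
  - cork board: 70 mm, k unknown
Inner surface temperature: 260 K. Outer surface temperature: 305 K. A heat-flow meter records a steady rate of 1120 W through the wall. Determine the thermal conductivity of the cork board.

k ≈ 0.0475 W/(m·K)

Treating each layer as a thermal resistance in series:
R_stainless steel = L/(kA) = 0.0041/(17.7×36.7) = 6.312×10^-6 K/W
Sum of known resistances R_other = 6.312×10^-6 K/W
Total R = ΔT/Q = 45/1120 = 0.04018 K/W
R_cork board = R_total − R_other = 0.04017 K/W
k = L/(R·A) = 0.07/(0.04017×36.7)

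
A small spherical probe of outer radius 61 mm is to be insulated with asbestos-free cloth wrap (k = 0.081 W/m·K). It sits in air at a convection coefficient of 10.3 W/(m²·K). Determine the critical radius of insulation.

For a sphere r_cr = 2k/h = 2×0.081/10.3
r_cr = 15.7 mm; since the bare radius (61 mm) is above r_cr, any added insulation will reduce heat loss.

r_cr ≈ 15.7 mm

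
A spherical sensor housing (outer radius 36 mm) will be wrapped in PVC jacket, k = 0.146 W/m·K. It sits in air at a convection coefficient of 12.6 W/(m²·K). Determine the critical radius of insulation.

For a sphere r_cr = 2k/h = 2×0.146/12.6
r_cr = 23.2 mm; since the bare radius (36 mm) is above r_cr, any added insulation will reduce heat loss.

r_cr ≈ 23.2 mm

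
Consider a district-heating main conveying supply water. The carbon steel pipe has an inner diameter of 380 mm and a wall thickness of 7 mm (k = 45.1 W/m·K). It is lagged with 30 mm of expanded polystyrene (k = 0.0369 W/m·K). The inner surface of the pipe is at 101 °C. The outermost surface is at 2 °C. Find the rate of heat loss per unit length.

Cylindrical conduction, so R = ln(r₂/r₁)/(2πkL) per layer, in series:
R_carbon steel pipe wall = ln(197/190)/(2π×45.1×1) = 1.277×10^-4 K/W
R_expanded polystyrene = ln(227/197)/(2π×0.0369×1) = 0.6114 K/W
R_total = 0.6115 K/W
Q = ΔT/R_total = 99/0.6115

q′ ≈ 162 W/m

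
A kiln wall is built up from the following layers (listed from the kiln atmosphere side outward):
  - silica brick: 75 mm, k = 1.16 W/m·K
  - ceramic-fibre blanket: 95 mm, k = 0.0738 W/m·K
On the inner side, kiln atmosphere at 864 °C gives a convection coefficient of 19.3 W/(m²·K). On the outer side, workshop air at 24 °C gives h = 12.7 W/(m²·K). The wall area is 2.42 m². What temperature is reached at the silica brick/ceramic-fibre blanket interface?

T ≈ 798 °C

Treating each layer as a thermal resistance in series:
R_inner film = 1/(h_i·A) = 1/(19.3×2.42) = 0.02141 K/W
R_silica brick = L/(kA) = 0.075/(1.16×2.42) = 0.02672 K/W
R_ceramic-fibre blanket = L/(kA) = 0.095/(0.0738×2.42) = 0.5319 K/W
R_outer film = 1/(h_o·A) = 1/(12.7×2.42) = 0.03254 K/W
R_total = 0.6126 K/W;  Q = ΔT/R_total = 840/0.6126 = 1371 W
T_interface = T_inner − Q·ΣR(inner→interface) = 864 − 1370×0.04813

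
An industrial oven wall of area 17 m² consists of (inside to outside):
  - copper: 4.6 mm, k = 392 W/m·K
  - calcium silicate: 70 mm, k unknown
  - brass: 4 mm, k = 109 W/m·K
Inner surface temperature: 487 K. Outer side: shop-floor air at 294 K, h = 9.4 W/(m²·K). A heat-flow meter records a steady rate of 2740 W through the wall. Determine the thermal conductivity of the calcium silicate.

k ≈ 0.0642 W/(m·K)

Using the resistance-network approach (series):
R_copper = L/(kA) = 0.0046/(392×17) = 6.903×10^-7 K/W
R_brass = L/(kA) = 0.004/(109×17) = 2.159×10^-6 K/W
R_outer film = 1/(h_o·A) = 1/(9.4×17) = 0.006258 K/W
Sum of known resistances R_other = 0.006261 K/W
Total R = ΔT/Q = 193/2740 = 0.07044 K/W
R_calcium silicate = R_total − R_other = 0.06418 K/W
k = L/(R·A) = 0.07/(0.06418×17)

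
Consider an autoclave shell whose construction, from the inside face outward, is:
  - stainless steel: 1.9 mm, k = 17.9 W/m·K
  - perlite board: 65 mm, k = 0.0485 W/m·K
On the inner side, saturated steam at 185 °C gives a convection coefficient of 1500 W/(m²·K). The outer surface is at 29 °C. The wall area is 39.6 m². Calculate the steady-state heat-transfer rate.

Model the wall as resistances in series:
R_inner film = 1/(h_i·A) = 1/(1500×39.6) = 1.684×10^-5 K/W
R_stainless steel = L/(kA) = 0.0019/(17.9×39.6) = 2.68×10^-6 K/W
R_perlite board = L/(kA) = 0.065/(0.0485×39.6) = 0.03384 K/W
R_total = 0.03386 K/W
Q = ΔT / R_total = 156 / 0.03386

Q ≈ 4610 W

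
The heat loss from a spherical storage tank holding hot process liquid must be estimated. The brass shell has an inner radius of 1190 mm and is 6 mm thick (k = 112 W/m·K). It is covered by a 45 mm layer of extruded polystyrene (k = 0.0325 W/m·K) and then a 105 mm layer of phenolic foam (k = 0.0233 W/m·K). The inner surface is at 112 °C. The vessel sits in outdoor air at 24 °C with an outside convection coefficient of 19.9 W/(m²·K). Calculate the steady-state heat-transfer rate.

Q ≈ 302 W

Spherical conduction: R = (1/r_in − 1/r_out)/(4πk) per layer; series-sum.
R_brass shell = (1/1.19 − 1/1.196)/(4π×112) = 2.995×10^-6 K/W
R_extruded polystyrene = (1/1.196 − 1/1.241)/(4π×0.0325) = 0.07424 K/W
R_phenolic foam = (1/1.241 − 1/1.346)/(4π×0.0233) = 0.2147 K/W
R_outer film = 1/(h·4πr_o²) = 1/(19.9×4π×1.346²) = 0.002207 K/W
R_total = 0.2911 K/W
Q = ΔT/R_total = 88/0.2911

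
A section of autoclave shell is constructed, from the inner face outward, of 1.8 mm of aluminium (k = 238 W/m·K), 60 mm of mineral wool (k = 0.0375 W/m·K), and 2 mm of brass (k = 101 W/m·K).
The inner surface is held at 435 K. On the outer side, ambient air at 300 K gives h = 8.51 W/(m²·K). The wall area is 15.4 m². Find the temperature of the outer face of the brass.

T ≈ 309 K

Using the resistance-network approach (series):
R_aluminium = L/(kA) = 0.0018/(238×15.4) = 4.911×10^-7 K/W
R_mineral wool = L/(kA) = 0.06/(0.0375×15.4) = 0.1039 K/W
R_brass = L/(kA) = 0.002/(101×15.4) = 1.286×10^-6 K/W
R_outer film = 1/(h_o·A) = 1/(8.51×15.4) = 0.00763 K/W
R_total = 0.1115 K/W;  Q = ΔT/R_total = 135/0.1115 = 1210 W
T_interface = T_inner − Q·ΣR(inner→interface) = 435 − 1210×0.1039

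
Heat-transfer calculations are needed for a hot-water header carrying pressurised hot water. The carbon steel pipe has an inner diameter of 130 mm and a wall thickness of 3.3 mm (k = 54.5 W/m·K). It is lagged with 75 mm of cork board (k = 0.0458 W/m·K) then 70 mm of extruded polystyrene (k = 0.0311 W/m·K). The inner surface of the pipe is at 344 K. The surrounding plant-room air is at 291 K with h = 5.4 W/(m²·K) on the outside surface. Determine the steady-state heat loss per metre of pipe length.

q′ ≈ 11.2 W/m

Per-layer cylindrical resistances, series-summed:
R_carbon steel pipe wall = ln(68.3/65)/(2π×54.5×1) = 1.446×10^-4 K/W
R_cork board = ln(143.3/68.3)/(2π×0.0458×1) = 2.575 K/W
R_extruded polystyrene = ln(213.3/143.3)/(2π×0.0311×1) = 2.036 K/W
R_outer film = 1/(h_o·2πr_oL) = 1/(5.4×2π×0.2133×1) = 0.1382 K/W
R_total = 4.749 K/W
Q = ΔT/R_total = 53/4.749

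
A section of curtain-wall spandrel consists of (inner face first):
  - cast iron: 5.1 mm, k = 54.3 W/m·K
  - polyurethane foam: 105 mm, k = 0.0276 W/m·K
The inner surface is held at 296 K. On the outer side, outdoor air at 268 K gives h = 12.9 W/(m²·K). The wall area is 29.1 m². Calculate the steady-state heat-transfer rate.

Using the resistance-network approach (series):
R_cast iron = L/(kA) = 0.0051/(54.3×29.1) = 3.228×10^-6 K/W
R_polyurethane foam = L/(kA) = 0.105/(0.0276×29.1) = 0.1307 K/W
R_outer film = 1/(h_o·A) = 1/(12.9×29.1) = 0.002664 K/W
R_total = 0.1334 K/W
Q = ΔT / R_total = 28 / 0.1334

Q ≈ 210 W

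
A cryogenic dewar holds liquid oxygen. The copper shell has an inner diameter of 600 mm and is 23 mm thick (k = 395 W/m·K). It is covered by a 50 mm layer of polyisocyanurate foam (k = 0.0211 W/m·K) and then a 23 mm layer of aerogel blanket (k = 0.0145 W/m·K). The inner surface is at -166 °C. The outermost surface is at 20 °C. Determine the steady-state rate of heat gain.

For a spherical shell R = (1/r₁ − 1/r₂)/(4πk); film R = 1/(h·4πr²). In series:
R_copper shell = (1/0.3 − 1/0.323)/(4π×395) = 4.782×10^-5 K/W
R_polyisocyanurate foam = (1/0.323 − 1/0.373)/(4π×0.0211) = 1.565 K/W
R_aerogel blanket = (1/0.373 − 1/0.396)/(4π×0.0145) = 0.8546 K/W
R_total = 2.42 K/W
Q = ΔT/R_total = 186/2.42

Q ≈ 76.9 W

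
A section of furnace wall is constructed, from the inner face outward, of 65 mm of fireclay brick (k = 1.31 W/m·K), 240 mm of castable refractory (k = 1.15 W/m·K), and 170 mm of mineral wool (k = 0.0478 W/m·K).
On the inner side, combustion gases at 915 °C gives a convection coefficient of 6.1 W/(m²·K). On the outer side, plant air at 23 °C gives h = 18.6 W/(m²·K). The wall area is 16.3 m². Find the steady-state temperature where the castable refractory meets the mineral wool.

T ≈ 822 °C

Model the wall as resistances in series:
R_inner film = 1/(h_i·A) = 1/(6.1×16.3) = 0.01006 K/W
R_fireclay brick = L/(kA) = 0.065/(1.31×16.3) = 0.003044 K/W
R_castable refractory = L/(kA) = 0.24/(1.15×16.3) = 0.0128 K/W
R_mineral wool = L/(kA) = 0.17/(0.0478×16.3) = 0.2182 K/W
R_outer film = 1/(h_o·A) = 1/(18.6×16.3) = 0.003298 K/W
R_total = 0.2474 K/W;  Q = ΔT/R_total = 892/0.2474 = 3606 W
T_interface = T_inner − Q·ΣR(inner→interface) = 915 − 3610×0.0259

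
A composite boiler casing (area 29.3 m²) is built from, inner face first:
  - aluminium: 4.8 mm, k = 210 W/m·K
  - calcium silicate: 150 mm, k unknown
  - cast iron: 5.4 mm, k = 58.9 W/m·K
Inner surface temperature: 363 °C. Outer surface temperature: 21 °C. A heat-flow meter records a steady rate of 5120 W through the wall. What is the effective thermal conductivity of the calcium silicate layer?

Treating each layer as a thermal resistance in series:
R_aluminium = L/(kA) = 0.0048/(210×29.3) = 7.801×10^-7 K/W
R_cast iron = L/(kA) = 0.0054/(58.9×29.3) = 3.129×10^-6 K/W
Sum of known resistances R_other = 3.909×10^-6 K/W
Total R = ΔT/Q = 342/5120 = 0.0668 K/W
R_calcium silicate = R_total − R_other = 0.06679 K/W
k = L/(R·A) = 0.15/(0.06679×29.3)

k ≈ 0.0766 W/(m·K)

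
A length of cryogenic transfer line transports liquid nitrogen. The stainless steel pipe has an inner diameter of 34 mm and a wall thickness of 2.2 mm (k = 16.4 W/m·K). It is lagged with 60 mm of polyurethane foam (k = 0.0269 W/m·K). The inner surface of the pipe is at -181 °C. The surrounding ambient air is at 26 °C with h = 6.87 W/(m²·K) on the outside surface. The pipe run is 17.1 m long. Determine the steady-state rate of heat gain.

Radial resistances (cylindrical: R_cond = ln(r_o/r_i)/(2πkL), R_conv = 1/(h·2πrL)):
R_stainless steel pipe wall = ln(19.2/17)/(2π×16.4×17.1) = 6.907×10^-5 K/W
R_polyurethane foam = ln(79.2/19.2)/(2π×0.0269×17.1) = 0.4903 K/W
R_outer film = 1/(h_o·2πr_oL) = 1/(6.87×2π×0.0792×17.1) = 0.01711 K/W
R_total = 0.5075 K/W
Q = ΔT/R_total = 207/0.5075

Q ≈ 408 W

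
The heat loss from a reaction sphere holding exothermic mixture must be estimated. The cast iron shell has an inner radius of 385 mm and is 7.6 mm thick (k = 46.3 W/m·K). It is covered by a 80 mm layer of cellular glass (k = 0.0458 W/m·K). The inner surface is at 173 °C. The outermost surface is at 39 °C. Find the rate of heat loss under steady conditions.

Q ≈ 179 W

For a spherical shell R = (1/r₁ − 1/r₂)/(4πk); film R = 1/(h·4πr²). In series:
R_cast iron shell = (1/0.385 − 1/0.3926)/(4π×46.3) = 8.642×10^-5 K/W
R_cellular glass = (1/0.3926 − 1/0.4726)/(4π×0.0458) = 0.7492 K/W
R_total = 0.7492 K/W
Q = ΔT/R_total = 134/0.7492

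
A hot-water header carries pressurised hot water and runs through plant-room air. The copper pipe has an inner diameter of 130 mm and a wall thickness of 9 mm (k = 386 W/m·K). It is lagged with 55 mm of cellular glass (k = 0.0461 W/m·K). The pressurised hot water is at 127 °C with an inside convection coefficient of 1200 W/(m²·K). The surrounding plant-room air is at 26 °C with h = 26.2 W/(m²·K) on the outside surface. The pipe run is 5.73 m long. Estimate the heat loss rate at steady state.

For a radial system each layer contributes R = ln(r_out/r_in)/(2πkL); films add R = 1/(hA).
R_inner film = 1/(h_i·2πr₁L) = 1/(1200×2π×0.065×5.73) = 3.561×10^-4 K/W
R_copper pipe wall = ln(74/65)/(2π×386×5.73) = 9.331×10^-6 K/W
R_cellular glass = ln(129/74)/(2π×0.0461×5.73) = 0.3348 K/W
R_outer film = 1/(h_o·2πr_oL) = 1/(26.2×2π×0.129×5.73) = 0.008218 K/W
R_total = 0.3434 K/W
Q = ΔT/R_total = 101/0.3434

Q ≈ 294 W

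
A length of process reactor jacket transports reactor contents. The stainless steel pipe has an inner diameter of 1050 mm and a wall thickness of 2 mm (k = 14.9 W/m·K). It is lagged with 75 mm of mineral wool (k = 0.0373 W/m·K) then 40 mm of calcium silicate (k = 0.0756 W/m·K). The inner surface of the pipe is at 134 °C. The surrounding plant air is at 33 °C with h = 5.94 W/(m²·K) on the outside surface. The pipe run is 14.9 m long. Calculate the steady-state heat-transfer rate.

Radial resistances (cylindrical: R_cond = ln(r_o/r_i)/(2πkL), R_conv = 1/(h·2πrL)):
R_stainless steel pipe wall = ln(527/525)/(2π×14.9×14.9) = 2.726×10^-6 K/W
R_mineral wool = ln(602/527)/(2π×0.0373×14.9) = 0.0381 K/W
R_calcium silicate = ln(642/602)/(2π×0.0756×14.9) = 0.009089 K/W
R_outer film = 1/(h_o·2πr_oL) = 1/(5.94×2π×0.642×14.9) = 0.002801 K/W
R_total = 0.05 K/W
Q = ΔT/R_total = 101/0.05

Q ≈ 2020 W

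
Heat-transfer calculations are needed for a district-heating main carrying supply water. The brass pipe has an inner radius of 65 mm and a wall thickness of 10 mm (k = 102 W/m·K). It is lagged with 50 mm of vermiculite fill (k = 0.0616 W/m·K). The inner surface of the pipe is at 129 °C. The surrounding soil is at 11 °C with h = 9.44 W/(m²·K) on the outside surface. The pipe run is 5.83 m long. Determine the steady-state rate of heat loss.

Q ≈ 473 W

For a radial system each layer contributes R = ln(r_out/r_in)/(2πkL); films add R = 1/(hA).
R_brass pipe wall = ln(75/65)/(2π×102×5.83) = 3.83×10^-5 K/W
R_vermiculite fill = ln(125/75)/(2π×0.0616×5.83) = 0.2264 K/W
R_outer film = 1/(h_o·2πr_oL) = 1/(9.44×2π×0.125×5.83) = 0.02314 K/W
R_total = 0.2496 K/W
Q = ΔT/R_total = 118/0.2496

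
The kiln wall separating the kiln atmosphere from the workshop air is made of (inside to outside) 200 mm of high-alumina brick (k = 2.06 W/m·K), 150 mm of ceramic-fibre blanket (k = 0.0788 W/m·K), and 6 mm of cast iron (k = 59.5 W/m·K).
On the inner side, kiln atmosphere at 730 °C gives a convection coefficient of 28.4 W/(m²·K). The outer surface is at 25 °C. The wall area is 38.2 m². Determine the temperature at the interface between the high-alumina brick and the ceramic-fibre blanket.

Treating each layer as a thermal resistance in series:
R_inner film = 1/(h_i·A) = 1/(28.4×38.2) = 9.218×10^-4 K/W
R_high-alumina brick = L/(kA) = 0.2/(2.06×38.2) = 0.002542 K/W
R_ceramic-fibre blanket = L/(kA) = 0.15/(0.0788×38.2) = 0.04983 K/W
R_cast iron = L/(kA) = 0.006/(59.5×38.2) = 2.64×10^-6 K/W
R_total = 0.0533 K/W;  Q = ΔT/R_total = 705/0.0533 = 13230 W
T_interface = T_inner − Q·ΣR(inner→interface) = 730 − 13200×0.003463

T ≈ 684 °C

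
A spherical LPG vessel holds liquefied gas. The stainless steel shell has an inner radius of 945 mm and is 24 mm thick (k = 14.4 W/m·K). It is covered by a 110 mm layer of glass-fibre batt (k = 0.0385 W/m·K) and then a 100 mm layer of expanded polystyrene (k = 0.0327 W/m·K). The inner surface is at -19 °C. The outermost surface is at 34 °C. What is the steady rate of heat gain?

Spherical conduction: R = (1/r_in − 1/r_out)/(4πk) per layer; series-sum.
R_stainless steel shell = (1/0.945 − 1/0.969)/(4π×14.4) = 1.448×10^-4 K/W
R_glass-fibre batt = (1/0.969 − 1/1.079)/(4π×0.0385) = 0.2175 K/W
R_expanded polystyrene = (1/1.079 − 1/1.179)/(4π×0.0327) = 0.1913 K/W
R_total = 0.4089 K/W
Q = ΔT/R_total = 53/0.4089

Q ≈ 130 W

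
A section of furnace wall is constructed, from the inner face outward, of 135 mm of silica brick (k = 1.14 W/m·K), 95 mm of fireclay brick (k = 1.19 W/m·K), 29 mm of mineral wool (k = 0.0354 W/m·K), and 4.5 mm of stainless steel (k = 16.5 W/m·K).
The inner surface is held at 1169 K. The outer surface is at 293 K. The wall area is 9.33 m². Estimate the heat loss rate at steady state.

Q ≈ 8030 W

Treating each layer as a thermal resistance in series:
R_silica brick = L/(kA) = 0.135/(1.14×9.33) = 0.01269 K/W
R_fireclay brick = L/(kA) = 0.095/(1.19×9.33) = 0.008556 K/W
R_mineral wool = L/(kA) = 0.029/(0.0354×9.33) = 0.0878 K/W
R_stainless steel = L/(kA) = 0.0045/(16.5×9.33) = 2.923×10^-5 K/W
R_total = 0.1091 K/W
Q = ΔT / R_total = 876 / 0.1091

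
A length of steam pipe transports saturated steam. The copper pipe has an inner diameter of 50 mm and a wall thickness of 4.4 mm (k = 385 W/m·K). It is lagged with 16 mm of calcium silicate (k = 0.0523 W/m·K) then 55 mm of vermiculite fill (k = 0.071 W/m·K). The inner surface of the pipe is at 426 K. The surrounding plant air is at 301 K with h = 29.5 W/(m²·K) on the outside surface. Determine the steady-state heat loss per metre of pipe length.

q′ ≈ 39.6 W/m

Radial resistances (cylindrical: R_cond = ln(r_o/r_i)/(2πkL), R_conv = 1/(h·2πrL)):
R_copper pipe wall = ln(29.4/25)/(2π×385×1) = 6.702×10^-5 K/W
R_calcium silicate = ln(45.4/29.4)/(2π×0.0523×1) = 1.322 K/W
R_vermiculite fill = ln(100.4/45.4)/(2π×0.071×1) = 1.779 K/W
R_outer film = 1/(h_o·2πr_oL) = 1/(29.5×2π×0.1004×1) = 0.05374 K/W
R_total = 3.155 K/W
Q = ΔT/R_total = 125/3.155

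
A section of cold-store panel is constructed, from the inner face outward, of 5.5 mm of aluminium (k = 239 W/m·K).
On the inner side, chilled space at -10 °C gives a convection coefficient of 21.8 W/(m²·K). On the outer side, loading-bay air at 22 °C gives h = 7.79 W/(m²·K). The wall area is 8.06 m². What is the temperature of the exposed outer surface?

Treating each layer as a thermal resistance in series:
R_inner film = 1/(h_i·A) = 1/(21.8×8.06) = 0.005691 K/W
R_aluminium = L/(kA) = 0.0055/(239×8.06) = 2.855×10^-6 K/W
R_outer film = 1/(h_o·A) = 1/(7.79×8.06) = 0.01593 K/W
R_total = 0.02162 K/W;  Q = ΔT/R_total = 32/0.02162 = 1480 W
T_interface = T_inner + Q·ΣR(inner→interface) = -10 + 1480×0.005694

T ≈ -1.57 °C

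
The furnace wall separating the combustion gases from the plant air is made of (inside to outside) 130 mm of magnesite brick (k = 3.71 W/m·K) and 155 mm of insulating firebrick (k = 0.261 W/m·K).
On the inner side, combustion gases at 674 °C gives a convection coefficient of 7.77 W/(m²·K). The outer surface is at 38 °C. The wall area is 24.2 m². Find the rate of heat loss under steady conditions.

Series thermal resistances:
R_inner film = 1/(h_i·A) = 1/(7.77×24.2) = 0.005318 K/W
R_magnesite brick = L/(kA) = 0.13/(3.71×24.2) = 0.001448 K/W
R_insulating firebrick = L/(kA) = 0.155/(0.261×24.2) = 0.02454 K/W
R_total = 0.03131 K/W
Q = ΔT / R_total = 636 / 0.03131

Q ≈ 20300 W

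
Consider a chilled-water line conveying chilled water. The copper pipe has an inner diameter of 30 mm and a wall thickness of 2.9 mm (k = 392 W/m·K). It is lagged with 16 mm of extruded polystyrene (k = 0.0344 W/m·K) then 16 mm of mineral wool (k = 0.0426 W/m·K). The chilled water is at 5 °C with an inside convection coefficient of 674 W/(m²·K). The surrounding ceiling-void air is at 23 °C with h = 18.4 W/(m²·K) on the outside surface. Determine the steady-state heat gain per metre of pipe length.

q′ ≈ 3.92 W/m

For a radial system each layer contributes R = ln(r_out/r_in)/(2πkL); films add R = 1/(hA).
R_inner film = 1/(h_i·2πr₁L) = 1/(674×2π×0.015×1) = 0.01574 K/W
R_copper pipe wall = ln(17.9/15)/(2π×392×1) = 7.176×10^-5 K/W
R_extruded polystyrene = ln(33.9/17.9)/(2π×0.0344×1) = 2.955 K/W
R_mineral wool = ln(49.9/33.9)/(2π×0.0426×1) = 1.444 K/W
R_outer film = 1/(h_o·2πr_oL) = 1/(18.4×2π×0.0499×1) = 0.1733 K/W
R_total = 4.588 K/W
Q = ΔT/R_total = 18/4.588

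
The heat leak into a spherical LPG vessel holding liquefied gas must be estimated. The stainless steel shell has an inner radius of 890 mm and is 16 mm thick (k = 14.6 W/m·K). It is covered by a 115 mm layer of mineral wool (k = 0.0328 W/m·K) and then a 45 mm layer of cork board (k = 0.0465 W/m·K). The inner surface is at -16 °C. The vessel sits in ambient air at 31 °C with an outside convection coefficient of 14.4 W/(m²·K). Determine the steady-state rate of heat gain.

Q ≈ 125 W

Each spherical layer contributes R = (1/r_i − 1/r_o)/(4πk):
R_stainless steel shell = (1/0.89 − 1/0.906)/(4π×14.6) = 1.082×10^-4 K/W
R_mineral wool = (1/0.906 − 1/1.021)/(4π×0.0328) = 0.3016 K/W
R_cork board = (1/1.021 − 1/1.066)/(4π×0.0465) = 0.07076 K/W
R_outer film = 1/(h·4πr_o²) = 1/(14.4×4π×1.066²) = 0.004863 K/W
R_total = 0.3773 K/W
Q = ΔT/R_total = 47/0.3773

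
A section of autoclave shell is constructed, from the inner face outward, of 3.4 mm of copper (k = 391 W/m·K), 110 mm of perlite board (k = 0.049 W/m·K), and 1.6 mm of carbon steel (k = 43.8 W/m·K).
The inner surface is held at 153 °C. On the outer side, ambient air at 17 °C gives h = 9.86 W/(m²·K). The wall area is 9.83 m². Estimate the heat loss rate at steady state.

Q ≈ 570 W

Using the resistance-network approach (series):
R_copper = L/(kA) = 0.0034/(391×9.83) = 8.846×10^-7 K/W
R_perlite board = L/(kA) = 0.11/(0.049×9.83) = 0.2284 K/W
R_carbon steel = L/(kA) = 0.0016/(43.8×9.83) = 3.716×10^-6 K/W
R_outer film = 1/(h_o·A) = 1/(9.86×9.83) = 0.01032 K/W
R_total = 0.2387 K/W
Q = ΔT / R_total = 136 / 0.2387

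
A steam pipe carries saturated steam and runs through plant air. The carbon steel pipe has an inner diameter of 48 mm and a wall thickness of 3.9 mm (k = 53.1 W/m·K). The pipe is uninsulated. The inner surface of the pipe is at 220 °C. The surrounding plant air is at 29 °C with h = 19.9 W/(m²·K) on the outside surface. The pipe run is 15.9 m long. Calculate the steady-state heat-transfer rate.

Q ≈ 10600 W

Radial resistances (cylindrical: R_cond = ln(r_o/r_i)/(2πkL), R_conv = 1/(h·2πrL)):
R_carbon steel pipe wall = ln(27.9/24)/(2π×53.1×15.9) = 2.838×10^-5 K/W
R_outer film = 1/(h_o·2πr_oL) = 1/(19.9×2π×0.0279×15.9) = 0.01803 K/W
R_total = 0.01806 K/W
Q = ΔT/R_total = 191/0.01806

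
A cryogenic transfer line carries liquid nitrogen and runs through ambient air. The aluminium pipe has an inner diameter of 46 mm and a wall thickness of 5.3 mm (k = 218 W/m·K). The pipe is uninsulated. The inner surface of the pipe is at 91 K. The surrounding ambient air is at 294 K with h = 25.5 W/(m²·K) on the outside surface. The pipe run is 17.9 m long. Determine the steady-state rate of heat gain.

Per-layer cylindrical resistances, series-summed:
R_aluminium pipe wall = ln(28.3/23)/(2π×218×17.9) = 8.458×10^-6 K/W
R_outer film = 1/(h_o·2πr_oL) = 1/(25.5×2π×0.0283×17.9) = 0.01232 K/W
R_total = 0.01233 K/W
Q = ΔT/R_total = 203/0.01233

Q ≈ 16500 W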